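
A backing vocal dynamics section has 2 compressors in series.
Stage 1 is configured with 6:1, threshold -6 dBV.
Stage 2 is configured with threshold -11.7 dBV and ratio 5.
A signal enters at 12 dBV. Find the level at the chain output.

Stage 1: 12 dBV is 18 dB over -6 dBV; at 6:1 that becomes 3 dB over, giving -3 dBV.
Stage 2: -3 dBV is 8.7 dB over -11.7 dBV; at 5:1 that becomes 1.74 dB over, giving -9.96 dBV.

-9.96 dBV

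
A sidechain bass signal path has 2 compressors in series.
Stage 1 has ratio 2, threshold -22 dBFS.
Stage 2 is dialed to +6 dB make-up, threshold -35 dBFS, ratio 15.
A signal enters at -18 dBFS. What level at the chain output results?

-28 dBFS

Stage 1: overshoot 4 dB → 4/2 = 2 dB → -20 dBFS.
Stage 2: -20 dBFS is 15 dB over -35 dBFS; at 15:1 that becomes 1 dB over, giving -34 dBFS; +6 dB make-up → -28 dBFS.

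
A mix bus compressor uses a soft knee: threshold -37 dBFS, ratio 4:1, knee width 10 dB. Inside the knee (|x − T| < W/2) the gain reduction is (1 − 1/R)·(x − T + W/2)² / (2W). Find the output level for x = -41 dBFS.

x − T + W/2 = -41 − (-37) + 5 = 1.
GR = (1 − 1/4) × 1² / 20 = 0.75 × 1 / 20 = 0.0375 dB.
Output = -41 − 0.0375 = -41.0375 dBFS.

-41.0375 dBFS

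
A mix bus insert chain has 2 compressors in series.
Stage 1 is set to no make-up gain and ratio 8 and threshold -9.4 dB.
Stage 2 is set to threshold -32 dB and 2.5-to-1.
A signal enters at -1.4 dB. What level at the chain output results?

-22.56 dB

Stage 1: 8 dB above -9.4 dB, reduced 8:1 to 1 dB above → -8.4 dB.
Stage 2: 23.6 dB above -32 dB, reduced 2.5:1 to 9.44 dB above → -22.56 dB.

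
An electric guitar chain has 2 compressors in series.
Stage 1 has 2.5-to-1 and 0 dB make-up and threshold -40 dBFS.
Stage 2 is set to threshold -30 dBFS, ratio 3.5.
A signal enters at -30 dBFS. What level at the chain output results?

-36 dBFS

Stage 1: 10 dB above -40 dBFS, reduced 2.5:1 to 4 dB above → -36 dBFS.
Stage 2: below threshold (-36 ≤ -30); passes unchanged; output -36 dBFS.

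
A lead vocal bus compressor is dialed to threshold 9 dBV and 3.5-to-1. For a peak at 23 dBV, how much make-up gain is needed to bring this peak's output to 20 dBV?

Overshoot 14 dB → 14/3.5 = 4 dB after compression, so the compressed level is 9 + 4 = 13 dBV.
Make-up = target − compressed = 20 − 13 = 7 dB.

7 dB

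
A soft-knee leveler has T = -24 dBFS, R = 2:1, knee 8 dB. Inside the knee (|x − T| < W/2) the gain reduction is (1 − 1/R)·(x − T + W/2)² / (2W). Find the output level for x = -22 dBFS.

-23.125 dBFS

x − T + W/2 = -22 − (-24) + 4 = 6.
GR = (1 − 1/2) × 6² / 16 = 0.5 × 36 / 16 = 1.125 dB.
Output = -22 − 1.125 = -23.125 dBFS.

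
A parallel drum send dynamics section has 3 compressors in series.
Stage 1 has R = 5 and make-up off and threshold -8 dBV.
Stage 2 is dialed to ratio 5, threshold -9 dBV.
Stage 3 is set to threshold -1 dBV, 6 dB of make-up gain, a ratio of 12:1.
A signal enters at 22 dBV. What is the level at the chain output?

Stage 1: overshoot 30 dB → 30/5 = 6 dB → -2 dBV.
Stage 2: -2 dBV is 7 dB over -9 dBV; at 5:1 that becomes 1.4 dB over, giving -7.6 dBV.
Stage 3: below threshold (-7.6 ≤ -1); passes unchanged; make-up brings it to -1.6 dBV.

-1.6 dBV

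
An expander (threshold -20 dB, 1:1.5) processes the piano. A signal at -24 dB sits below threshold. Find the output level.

-26 dB

Below threshold, a 1:1.5 expander applies gain = (1.5−1)×(T − x) of attenuation.
(1.5−1) × 4 = 2 dB, so output = -24 − 2 = -26 dB.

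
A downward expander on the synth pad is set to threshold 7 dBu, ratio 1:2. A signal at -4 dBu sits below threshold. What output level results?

-15 dBu

The input is 11 dB below the 7 dBu threshold.
A 1:2 expander multiplies undershoot by 2: 11 × 2 = 22 dB below threshold.
Output = 7 − 22 = -15 dBu.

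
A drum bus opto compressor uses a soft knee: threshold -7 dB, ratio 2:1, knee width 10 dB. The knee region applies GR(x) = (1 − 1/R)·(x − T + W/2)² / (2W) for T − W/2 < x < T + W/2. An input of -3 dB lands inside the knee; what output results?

-5.025 dB

x − T + W/2 = -3 − (-7) + 5 = 9.
GR = (1 − 1/2) × 9² / 20 = 0.5 × 81 / 20 = 2.025 dB.
Output = -3 − 2.025 = -5.025 dB.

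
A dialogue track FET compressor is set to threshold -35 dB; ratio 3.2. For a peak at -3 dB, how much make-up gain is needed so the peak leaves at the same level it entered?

Without make-up, output = threshold + overshoot/3.2 = -35 + 10 = -25 dB.
Gap to target: 22 dB.

22 dB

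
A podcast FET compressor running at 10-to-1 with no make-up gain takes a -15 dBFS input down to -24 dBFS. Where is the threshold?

-25 dBFS

Let T be the threshold. Output overshoot = (input overshoot)/R, so -24 − T = (-15 − T)/10.
10·(-24 − T) = -15 − T → 9·T = -240 − (-15) = -225.
T = -225/9 = -25 dBFS.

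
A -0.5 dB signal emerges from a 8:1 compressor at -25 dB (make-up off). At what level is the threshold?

Gain reduction = -0.5 − (-25) = 24.5 dB; output overshoot = GR / (R − 1) = 24.5 / 7 = 3.5 dB.
Threshold = output − output overshoot = -25 − 3.5 = -28.5 dB.

-28.5 dB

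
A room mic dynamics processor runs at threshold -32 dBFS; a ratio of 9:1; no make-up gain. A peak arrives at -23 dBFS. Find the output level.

Overshoot: -23 − (-32) = 9 dB.
9:1 compression reduces that to 9/9 = 1 dB over.
So the level is -32 + 1 = -31 dBFS.

-31 dBFS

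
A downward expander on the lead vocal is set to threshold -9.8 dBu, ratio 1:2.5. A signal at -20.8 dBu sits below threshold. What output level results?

Undershoot = (-9.8) − (-20.8) = 11 dB.
At 1:2.5, that expands to 27.5 dB under threshold.
Output = -9.8 − 27.5 = -37.3 dBu.

-37.3 dBu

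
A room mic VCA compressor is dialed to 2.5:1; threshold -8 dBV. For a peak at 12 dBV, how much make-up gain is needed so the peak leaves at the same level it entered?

12 dB

The peak compresses to -8 + 20/2.5 = 0 dBV.
To reach 12 dBV requires 12 − 0 = 12 dB of make-up.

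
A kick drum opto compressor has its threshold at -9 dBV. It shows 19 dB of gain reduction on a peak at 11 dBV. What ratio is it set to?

20:1

Input overshoot = 11 − (-9) = 20 dB.
Output overshoot = 20 − 19 = 1 dB.
Ratio = input overshoot / output overshoot = 20 / 1 = 20.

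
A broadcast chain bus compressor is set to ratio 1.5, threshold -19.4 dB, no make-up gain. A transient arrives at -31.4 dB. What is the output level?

-31.4 dB

-31.4 dB is 12 dB below the -19.4 dB threshold, so no gain reduction is applied.
Output = input = -31.4 dB.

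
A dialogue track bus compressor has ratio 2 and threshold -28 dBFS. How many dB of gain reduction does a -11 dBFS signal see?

8.5 dB

Overshoot = -11 − (-28) = 17 dB.
After 2:1 compression the overshoot becomes 17/2 = 8.5 dB.
GR = overshoot in − overshoot out = 17 − 8.5 = 8.5 dB.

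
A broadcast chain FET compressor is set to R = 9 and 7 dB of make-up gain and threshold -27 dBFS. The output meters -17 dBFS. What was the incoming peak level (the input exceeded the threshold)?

Before make-up, the level was -17 − 7 = -24 dBFS.
That's 3 dB above the -27 dBFS threshold.
Input overshoot = R × output overshoot = 27 dB → input = -27 + 27 = 0 dBFS.

0 dBFS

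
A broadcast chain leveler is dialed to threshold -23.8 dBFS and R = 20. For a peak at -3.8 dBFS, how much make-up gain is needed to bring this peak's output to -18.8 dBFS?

The peak compresses to -23.8 + 20/20 = -22.8 dBFS.
To reach -18.8 dBFS requires -18.8 − (-22.8) = 4 dB of make-up.

4 dB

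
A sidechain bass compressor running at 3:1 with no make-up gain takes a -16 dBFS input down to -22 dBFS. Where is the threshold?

-25 dBFS

Gain reduction = -16 − (-22) = 6 dB; output overshoot = GR / (R − 1) = 6 / 2 = 3 dB.
Threshold = output − output overshoot = -22 − 3 = -25 dBFS.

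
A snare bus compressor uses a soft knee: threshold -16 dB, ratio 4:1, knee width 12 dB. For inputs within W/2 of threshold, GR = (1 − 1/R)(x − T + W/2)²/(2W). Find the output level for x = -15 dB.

x − T + W/2 = -15 − (-16) + 6 = 7.
GR = (1 − 1/4) × 7² / 24 = 0.75 × 49 / 24 = 1.53125 dB.
Output = -15 − 1.53125 = -16.53125 dB.

-16.53125 dB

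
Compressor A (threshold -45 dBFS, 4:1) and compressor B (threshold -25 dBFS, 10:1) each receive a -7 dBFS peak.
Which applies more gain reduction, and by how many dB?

A: overshoot 38 dB → output overshoot 9.5 dB → GR 28.5 dB.
B: overshoot 18 dB → output overshoot 1.8 dB → GR 16.2 dB.
A reduces 12.3 dB more.

A, by 12.3 dB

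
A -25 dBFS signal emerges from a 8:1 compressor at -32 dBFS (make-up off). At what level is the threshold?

-33 dBFS

Let T be the threshold. Output overshoot = (input overshoot)/R, so -32 − T = (-25 − T)/8.
8·(-32 − T) = -25 − T → 7·T = -256 − (-25) = -231.
T = -231/7 = -33 dBFS.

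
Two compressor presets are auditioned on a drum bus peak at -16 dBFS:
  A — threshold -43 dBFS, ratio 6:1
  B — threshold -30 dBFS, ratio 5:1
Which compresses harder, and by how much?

A, by 11.3 dB

A: GR = 27 − 27/6 = 22.5 dB.
B: GR = 14 − 14/5 = 11.2 dB.
A reduces 11.3 dB more.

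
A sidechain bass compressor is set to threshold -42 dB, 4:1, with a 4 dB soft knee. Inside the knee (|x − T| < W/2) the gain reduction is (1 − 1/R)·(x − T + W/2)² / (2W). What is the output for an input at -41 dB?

-41.84375 dB

x − T + W/2 = -41 − (-42) + 2 = 3.
GR = (1 − 1/4) × 3² / 8 = 0.75 × 9 / 8 = 0.84375 dB.
Output = -41 − 0.84375 = -41.84375 dB.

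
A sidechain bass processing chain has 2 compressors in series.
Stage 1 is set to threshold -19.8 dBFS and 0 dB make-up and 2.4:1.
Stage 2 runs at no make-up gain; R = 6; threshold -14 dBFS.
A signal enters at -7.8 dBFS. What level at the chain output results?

-14.8 dBFS

Stage 1: overshoot 12 dB → 12/2.4 = 5 dB → -14.8 dBFS.
Stage 2: -14.8 dBFS ≤ -14 dBFS, so stage 2 doesn't engage; output -14.8 dBFS.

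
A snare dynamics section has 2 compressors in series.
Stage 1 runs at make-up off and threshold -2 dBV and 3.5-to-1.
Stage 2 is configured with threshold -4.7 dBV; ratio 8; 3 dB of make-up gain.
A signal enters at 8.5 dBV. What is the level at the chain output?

-0.9875 dBV

Stage 1: 10.5 dB above -2 dBV, reduced 3.5:1 to 3 dB above → 1 dBV.
Stage 2: 5.7 dB above -4.7 dBV, reduced 8:1 to 0.7125 dB above → -3.9875 dBV; +3 dB make-up → -0.9875 dBV.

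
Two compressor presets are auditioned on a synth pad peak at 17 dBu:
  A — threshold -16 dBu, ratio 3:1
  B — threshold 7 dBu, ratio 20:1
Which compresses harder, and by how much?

A, by 12.5 dB

A: overshoot 33 dB → output overshoot 11 dB → GR 22 dB.
B: overshoot 10 dB → output overshoot 0.5 dB → GR 9.5 dB.
A applies 12.5 dB more gain reduction.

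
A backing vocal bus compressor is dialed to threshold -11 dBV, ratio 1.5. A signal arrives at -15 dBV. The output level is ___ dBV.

-15 dBV

-15 dBV is 4 dB below the -11 dBV threshold, so no gain reduction is applied.
Output = input = -15 dBV.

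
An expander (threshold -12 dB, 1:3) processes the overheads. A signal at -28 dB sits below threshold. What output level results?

Undershoot = (-12) − (-28) = 16 dB.
At 1:3, that expands to 48 dB under threshold.
Output = -12 − 48 = -60 dB.

-60 dB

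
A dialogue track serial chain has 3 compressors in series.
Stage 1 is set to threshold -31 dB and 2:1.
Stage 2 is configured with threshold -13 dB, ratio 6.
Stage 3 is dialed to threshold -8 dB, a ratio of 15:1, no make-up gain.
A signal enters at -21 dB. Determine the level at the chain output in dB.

-26 dB

Stage 1: overshoot 10 dB → 10/2 = 5 dB → -26 dB.
Stage 2: below threshold (-26 ≤ -13); passes unchanged; output -26 dB.
Stage 3: -26 dB is at or below the -8 dB threshold — no compression; output -26 dB.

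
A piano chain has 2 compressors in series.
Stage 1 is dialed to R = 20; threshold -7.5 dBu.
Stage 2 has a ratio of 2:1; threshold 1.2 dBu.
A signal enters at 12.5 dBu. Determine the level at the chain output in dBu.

Stage 1: 20 dB above -7.5 dBu, reduced 20:1 to 1 dB above → -6.5 dBu.
Stage 2: -6.5 dBu ≤ 1.2 dBu, so stage 2 doesn't engage; output -6.5 dBu.

-6.5 dBu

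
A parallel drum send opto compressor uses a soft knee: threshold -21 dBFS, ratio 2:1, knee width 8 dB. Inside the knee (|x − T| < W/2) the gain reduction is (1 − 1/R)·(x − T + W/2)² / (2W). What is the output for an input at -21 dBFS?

x − T + W/2 = -21 − (-21) + 4 = 4.
GR = (1 − 1/2) × 4² / 16 = 0.5 × 16 / 16 = 0.5 dB.
Output = -21 − 0.5 = -21.5 dBFS.

-21.5 dBFS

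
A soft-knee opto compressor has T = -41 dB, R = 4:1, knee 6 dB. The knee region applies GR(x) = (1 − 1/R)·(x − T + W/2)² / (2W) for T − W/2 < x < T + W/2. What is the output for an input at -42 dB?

x − T + W/2 = -42 − (-41) + 3 = 2.
GR = (1 − 1/4) × 2² / 12 = 0.75 × 4 / 12 = 0.25 dB.
Output = -42 − 0.25 = -42.25 dB.

-42.25 dB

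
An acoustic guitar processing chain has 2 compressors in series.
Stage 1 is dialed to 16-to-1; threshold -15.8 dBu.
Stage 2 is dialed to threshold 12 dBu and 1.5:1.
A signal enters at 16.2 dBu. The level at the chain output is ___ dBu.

-13.8 dBu

Stage 1: 16.2 dBu is 32 dB over -15.8 dBu; at 16:1 that becomes 2 dB over, giving -13.8 dBu.
Stage 2: below threshold (-13.8 ≤ 12); passes unchanged; output -13.8 dBu.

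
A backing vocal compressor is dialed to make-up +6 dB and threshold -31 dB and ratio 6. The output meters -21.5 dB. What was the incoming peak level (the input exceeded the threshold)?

-10 dB

Stripping the +6 dB make-up gives -27.5 dB at the gain stage.
That's 3.5 dB above the -31 dB threshold.
Input overshoot = R × output overshoot = 21 dB → input = -31 + 21 = -10 dB.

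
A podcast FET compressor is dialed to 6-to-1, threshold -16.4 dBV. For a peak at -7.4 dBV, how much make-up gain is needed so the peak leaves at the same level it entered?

Overshoot 9 dB → 9/6 = 1.5 dB after compression, so the compressed level is -16.4 + 1.5 = -14.9 dBV.
Make-up = target − compressed = -7.4 − (-14.9) = 7.5 dB.

7.5 dB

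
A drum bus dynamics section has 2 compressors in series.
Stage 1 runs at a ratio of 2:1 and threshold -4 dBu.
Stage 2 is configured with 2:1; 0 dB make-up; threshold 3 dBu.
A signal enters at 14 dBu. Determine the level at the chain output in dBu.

Stage 1: 18 dB above -4 dBu, reduced 2:1 to 9 dB above → 5 dBu.
Stage 2: 5 dBu is 2 dB over 3 dBu; at 2:1 that becomes 1 dB over, giving 4 dBu.

4 dBu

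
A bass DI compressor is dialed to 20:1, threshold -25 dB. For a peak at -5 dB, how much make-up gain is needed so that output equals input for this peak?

19 dB

Without make-up, output = threshold + overshoot/20 = -25 + 1 = -24 dB.
Gap to target: 19 dB.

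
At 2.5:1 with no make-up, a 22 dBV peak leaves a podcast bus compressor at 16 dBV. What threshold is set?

12 dBV

Let T be the threshold. Output overshoot = (input overshoot)/R, so 16 − T = (22 − T)/2.5.
2.5·(16 − T) = 22 − T → 1.5·T = 40 − 22 = 18.
T = 18/1.5 = 12 dBV.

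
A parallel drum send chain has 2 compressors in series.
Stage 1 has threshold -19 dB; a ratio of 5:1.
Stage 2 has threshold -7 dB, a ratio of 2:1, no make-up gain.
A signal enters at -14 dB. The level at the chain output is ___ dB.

-18 dB

Stage 1: -14 dB is 5 dB over -19 dB; at 5:1 that becomes 1 dB over, giving -18 dB.
Stage 2: -18 dB is at or below the -7 dB threshold — no compression; output -18 dB.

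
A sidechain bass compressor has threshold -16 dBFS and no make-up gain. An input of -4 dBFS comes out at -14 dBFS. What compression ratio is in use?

Input overshoot = -4 − (-16) = 12 dB; output overshoot = -14 − (-16) = 2 dB.
Ratio = 12 / 2 = 6.

6:1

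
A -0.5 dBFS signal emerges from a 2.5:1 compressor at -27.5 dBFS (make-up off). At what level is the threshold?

-45.5 dBFS

Gain reduction = -0.5 − (-27.5) = 27 dB; output overshoot = GR / (R − 1) = 27 / 1.5 = 18 dB.
Threshold = output − output overshoot = -27.5 − 18 = -45.5 dBFS.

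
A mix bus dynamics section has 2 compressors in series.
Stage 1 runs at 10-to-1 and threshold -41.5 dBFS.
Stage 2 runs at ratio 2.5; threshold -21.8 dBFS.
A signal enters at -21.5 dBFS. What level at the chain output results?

Stage 1: overshoot 20 dB → 20/10 = 2 dB → -39.5 dBFS.
Stage 2: -39.5 dBFS ≤ -21.8 dBFS, so stage 2 doesn't engage; output -39.5 dBFS.

-39.5 dBFS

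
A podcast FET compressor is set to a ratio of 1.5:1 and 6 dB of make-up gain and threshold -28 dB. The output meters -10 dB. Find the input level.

-10 dB

Remove make-up: -10 − 6 = -16 dB.
The compressed level sits -16 − (-28) = 12 dB over threshold.
Undo the ratio: input overshoot = 12 × 1.5 = 18 dB, giving input = -10 dB.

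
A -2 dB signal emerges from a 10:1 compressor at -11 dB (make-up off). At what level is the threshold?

Let T be the threshold. Output overshoot = (input overshoot)/R, so -11 − T = (-2 − T)/10.
10·(-11 − T) = -2 − T → 9·T = -110 − (-2) = -108.
T = -108/9 = -12 dB.

-12 dB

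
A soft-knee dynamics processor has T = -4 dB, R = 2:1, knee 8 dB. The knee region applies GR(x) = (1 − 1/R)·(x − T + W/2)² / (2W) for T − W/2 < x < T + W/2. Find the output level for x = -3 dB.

x − T + W/2 = -3 − (-4) + 4 = 5.
GR = (1 − 1/2) × 5² / 16 = 0.5 × 25 / 16 = 0.78125 dB.
Output = -3 − 0.78125 = -3.78125 dB.

-3.78125 dB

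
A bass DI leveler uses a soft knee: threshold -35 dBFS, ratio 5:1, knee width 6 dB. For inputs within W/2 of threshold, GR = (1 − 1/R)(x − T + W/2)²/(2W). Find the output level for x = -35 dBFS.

x − T + W/2 = -35 − (-35) + 3 = 3.
GR = (1 − 1/5) × 3² / 12 = 0.8 × 9 / 12 = 0.6 dB.
Output = -35 − 0.6 = -35.6 dBFS.

-35.6 dBFS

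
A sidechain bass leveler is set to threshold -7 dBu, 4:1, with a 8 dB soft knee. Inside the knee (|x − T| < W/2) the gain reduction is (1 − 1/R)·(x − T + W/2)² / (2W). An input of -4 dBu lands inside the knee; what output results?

-6.296875 dBu

x − T + W/2 = -4 − (-7) + 4 = 7.
GR = (1 − 1/4) × 7² / 16 = 0.75 × 49 / 16 = 2.296875 dB.
Output = -4 − 2.296875 = -6.296875 dBu.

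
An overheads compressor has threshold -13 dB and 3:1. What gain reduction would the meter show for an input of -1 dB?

8 dB

Overshoot = -1 − (-13) = 12 dB.
A 3:1 ratio leaves 4 dB of that excess.
Gain reduction = 12 − 4 = 8 dB.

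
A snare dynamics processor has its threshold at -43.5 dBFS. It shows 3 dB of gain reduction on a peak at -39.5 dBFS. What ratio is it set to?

4:1

Input overshoot = -39.5 − (-43.5) = 4 dB.
Output overshoot = 4 − 3 = 1 dB.
Ratio = input overshoot / output overshoot = 4 / 1 = 4.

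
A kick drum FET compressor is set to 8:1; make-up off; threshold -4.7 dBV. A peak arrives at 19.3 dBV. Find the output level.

-1.7 dBV

19.3 dBV sits 24 dB over threshold.
8:1 compression reduces that to 24/8 = 3 dB over.
So the level is -4.7 + 3 = -1.7 dBV.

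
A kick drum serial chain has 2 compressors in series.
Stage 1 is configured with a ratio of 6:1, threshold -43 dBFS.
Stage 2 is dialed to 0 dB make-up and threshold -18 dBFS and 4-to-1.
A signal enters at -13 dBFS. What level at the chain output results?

Stage 1: overshoot 30 dB → 30/6 = 5 dB → -38 dBFS.
Stage 2: -38 dBFS ≤ -18 dBFS, so stage 2 doesn't engage; output -38 dBFS.

-38 dBFS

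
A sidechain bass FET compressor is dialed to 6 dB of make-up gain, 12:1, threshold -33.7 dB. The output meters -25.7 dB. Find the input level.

-9.7 dB

Remove make-up: -25.7 − 6 = -31.7 dB.
Post-compression overshoot = -31.7 − (-33.7) = 2 dB.
Undo the ratio: input overshoot = 2 × 12 = 24 dB, giving input = -9.7 dB.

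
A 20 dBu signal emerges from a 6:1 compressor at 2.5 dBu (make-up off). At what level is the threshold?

Input is 21 dB above T (since output overshoot × R = input overshoot: (2.5 − T)·6 = 20 − T gives T = -1 dBu).
Check: -1 + (20 − (-1))/6 = -1 + 3.5 = 2.5 dBu. ✓

-1 dBu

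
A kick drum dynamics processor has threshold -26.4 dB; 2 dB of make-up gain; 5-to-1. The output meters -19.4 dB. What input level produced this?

-1.4 dB

Stripping the +2 dB make-up gives -21.4 dB at the gain stage.
Post-compression overshoot = -21.4 − (-26.4) = 5 dB.
Input overshoot = R × output overshoot = 25 dB → input = -26.4 + 25 = -1.4 dB.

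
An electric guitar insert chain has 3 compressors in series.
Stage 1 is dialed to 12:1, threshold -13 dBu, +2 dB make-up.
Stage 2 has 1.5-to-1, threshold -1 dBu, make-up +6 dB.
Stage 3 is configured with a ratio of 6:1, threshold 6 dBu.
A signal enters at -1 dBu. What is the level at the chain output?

-4 dBu

Stage 1: -1 dBu is 12 dB over -13 dBu; at 12:1 that becomes 1 dB over, giving -12 dBu; +2 dB make-up → -10 dBu.
Stage 2: -10 dBu is at or below the -1 dBu threshold — no compression; make-up brings it to -4 dBu.
Stage 3: -4 dBu ≤ 6 dBu, so stage 3 doesn't engage; output -4 dBu.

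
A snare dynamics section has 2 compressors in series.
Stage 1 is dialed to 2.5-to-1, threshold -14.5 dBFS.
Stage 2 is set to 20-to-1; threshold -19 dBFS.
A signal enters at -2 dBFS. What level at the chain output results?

-18.525 dBFS

Stage 1: -2 dBFS is 12.5 dB over -14.5 dBFS; at 2.5:1 that becomes 5 dB over, giving -9.5 dBFS.
Stage 2: -9.5 dBFS is 9.5 dB over -19 dBFS; at 20:1 that becomes 0.475 dB over, giving -18.525 dBFS.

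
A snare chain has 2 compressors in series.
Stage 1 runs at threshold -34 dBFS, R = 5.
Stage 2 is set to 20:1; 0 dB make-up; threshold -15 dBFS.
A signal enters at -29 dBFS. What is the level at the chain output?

-33 dBFS

Stage 1: -29 dBFS is 5 dB over -34 dBFS; at 5:1 that becomes 1 dB over, giving -33 dBFS.
Stage 2: below threshold (-33 ≤ -15); passes unchanged; output -33 dBFS.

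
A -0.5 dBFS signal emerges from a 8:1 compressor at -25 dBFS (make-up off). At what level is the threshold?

-28.5 dBFS

Gain reduction = -0.5 − (-25) = 24.5 dB; output overshoot = GR / (R − 1) = 24.5 / 7 = 3.5 dB.
Threshold = output − output overshoot = -25 − 3.5 = -28.5 dBFS.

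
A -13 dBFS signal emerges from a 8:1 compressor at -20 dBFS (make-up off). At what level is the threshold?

-21 dBFS

Gain reduction = -13 − (-20) = 7 dB; output overshoot = GR / (R − 1) = 7 / 7 = 1 dB.
Threshold = output − output overshoot = -20 − 1 = -21 dBFS.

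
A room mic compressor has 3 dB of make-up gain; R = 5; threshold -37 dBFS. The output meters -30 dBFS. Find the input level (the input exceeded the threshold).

Before make-up, the level was -30 − 3 = -33 dBFS.
Post-compression overshoot = -33 − (-37) = 4 dB.
Before 5:1 compression the overshoot was 4 × 5 = 20 dB, so input = -37 + 20 = -17 dBFS.

-17 dBFS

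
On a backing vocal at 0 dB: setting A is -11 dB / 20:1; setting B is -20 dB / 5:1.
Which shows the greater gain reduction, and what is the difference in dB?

A: 11 dB over, compressed to 0.55 dB over, so 10.45 dB of GR.
B: 20 dB over, compressed to 4 dB over, so 16 dB of GR.
B reduces 5.55 dB more.

B, by 5.55 dB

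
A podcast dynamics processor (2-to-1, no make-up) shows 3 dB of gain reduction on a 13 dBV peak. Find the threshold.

7 dBV

Gain reduction = 13 − 10 = 3 dB; output overshoot = GR / (R − 1) = 3 / 1 = 3 dB.
Threshold = output − output overshoot = 10 − 3 = 7 dBV.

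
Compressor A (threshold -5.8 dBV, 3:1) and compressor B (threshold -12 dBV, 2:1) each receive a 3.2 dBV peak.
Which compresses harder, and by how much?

B, by 1.6 dB

A: GR = 9 − 9/3 = 6 dB.
B: GR = 15.2 − 15.2/2 = 7.6 dB.
B applies 1.6 dB more gain reduction.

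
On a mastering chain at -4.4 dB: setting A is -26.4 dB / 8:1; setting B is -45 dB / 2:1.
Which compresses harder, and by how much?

A: GR = 22 − 22/8 = 19.25 dB.
B: GR = 40.6 − 40.6/2 = 20.3 dB.
B applies 1.05 dB more gain reduction.

B, by 1.05 dB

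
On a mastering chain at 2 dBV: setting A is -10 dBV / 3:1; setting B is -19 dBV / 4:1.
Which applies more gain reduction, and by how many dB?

A: overshoot 12 dB → output overshoot 4 dB → GR 8 dB.
B: overshoot 21 dB → output overshoot 5.25 dB → GR 15.75 dB.
B reduces 7.75 dB more.

B, by 7.75 dB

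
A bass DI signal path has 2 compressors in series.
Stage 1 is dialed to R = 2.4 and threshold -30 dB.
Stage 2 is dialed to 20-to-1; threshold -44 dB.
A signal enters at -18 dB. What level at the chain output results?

Stage 1: -18 dB is 12 dB over -30 dB; at 2.4:1 that becomes 5 dB over, giving -25 dB.
Stage 2: overshoot 19 dB → 19/20 = 0.95 dB → -43.05 dB.

-43.05 dB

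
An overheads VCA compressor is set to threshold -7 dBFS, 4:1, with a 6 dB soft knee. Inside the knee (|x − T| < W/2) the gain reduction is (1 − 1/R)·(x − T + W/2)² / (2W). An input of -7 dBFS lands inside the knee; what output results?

x − T + W/2 = -7 − (-7) + 3 = 3.
GR = (1 − 1/4) × 3² / 12 = 0.75 × 9 / 12 = 0.5625 dB.
Output = -7 − 0.5625 = -7.5625 dBFS.

-7.5625 dBFS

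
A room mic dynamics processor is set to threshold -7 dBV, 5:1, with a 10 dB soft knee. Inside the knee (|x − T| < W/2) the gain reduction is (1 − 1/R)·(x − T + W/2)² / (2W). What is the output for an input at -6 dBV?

-7.44 dBV

x − T + W/2 = -6 − (-7) + 5 = 6.
GR = (1 − 1/5) × 6² / 20 = 0.8 × 36 / 20 = 1.44 dB.
Output = -6 − 1.44 = -7.44 dBV.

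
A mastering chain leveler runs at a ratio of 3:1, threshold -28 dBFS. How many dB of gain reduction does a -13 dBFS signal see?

10 dB

Overshoot = -13 − (-28) = 15 dB.
At 3:1, output sits 15/3 = 5 dB above threshold.
Gain reduction = 15 − 5 = 10 dB.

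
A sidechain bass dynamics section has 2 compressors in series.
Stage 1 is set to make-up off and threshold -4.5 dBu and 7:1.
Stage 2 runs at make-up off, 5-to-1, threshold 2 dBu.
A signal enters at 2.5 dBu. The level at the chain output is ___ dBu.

Stage 1: overshoot 7 dB → 7/7 = 1 dB → -3.5 dBu.
Stage 2: -3.5 dBu is at or below the 2 dBu threshold — no compression; output -3.5 dBu.

-3.5 dBu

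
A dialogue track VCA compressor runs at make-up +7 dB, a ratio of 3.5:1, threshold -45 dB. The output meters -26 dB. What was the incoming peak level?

-3 dB

Remove make-up: -26 − 7 = -33 dB.
Post-compression overshoot = -33 − (-45) = 12 dB.
Undo the ratio: input overshoot = 12 × 3.5 = 42 dB, giving input = -3 dB.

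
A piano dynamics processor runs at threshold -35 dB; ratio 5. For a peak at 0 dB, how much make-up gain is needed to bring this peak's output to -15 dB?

13 dB

Without make-up, output = threshold + overshoot/5 = -35 + 7 = -28 dB.
Gap to target: 13 dB.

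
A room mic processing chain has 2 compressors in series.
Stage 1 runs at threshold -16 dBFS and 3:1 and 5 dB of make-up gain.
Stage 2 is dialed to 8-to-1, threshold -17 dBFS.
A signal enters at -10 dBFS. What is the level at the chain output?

-16 dBFS

Stage 1: overshoot 6 dB → 6/3 = 2 dB → -14 dBFS; +5 dB make-up → -9 dBFS.
Stage 2: overshoot 8 dB → 8/8 = 1 dB → -16 dBFS.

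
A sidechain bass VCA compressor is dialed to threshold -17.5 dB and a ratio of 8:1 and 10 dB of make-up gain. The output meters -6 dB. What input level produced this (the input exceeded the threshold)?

-5.5 dB

Stripping the +10 dB make-up gives -16 dB at the gain stage.
Post-compression overshoot = -16 − (-17.5) = 1.5 dB.
Before 8:1 compression the overshoot was 1.5 × 8 = 12 dB, so input = -17.5 + 12 = -5.5 dB.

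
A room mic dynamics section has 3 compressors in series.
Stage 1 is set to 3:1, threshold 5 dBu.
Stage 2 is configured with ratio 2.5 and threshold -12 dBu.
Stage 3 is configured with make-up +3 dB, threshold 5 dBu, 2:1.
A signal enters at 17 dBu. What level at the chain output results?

Stage 1: 17 dBu is 12 dB over 5 dBu; at 3:1 that becomes 4 dB over, giving 9 dBu.
Stage 2: overshoot 21 dB → 21/2.5 = 8.4 dB → -3.6 dBu.
Stage 3: -3.6 dBu is at or below the 5 dBu threshold — no compression; make-up brings it to -0.6 dBu.

-0.6 dBu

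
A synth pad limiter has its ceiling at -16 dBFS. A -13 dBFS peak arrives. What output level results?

-16 dBFS

The limiter clamps the peak to its -16 dBFS ceiling.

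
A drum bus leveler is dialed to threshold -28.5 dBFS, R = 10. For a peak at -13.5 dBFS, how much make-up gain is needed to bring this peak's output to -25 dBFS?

2 dB

The peak compresses to -28.5 + 15/10 = -27 dBFS.
To reach -25 dBFS requires -25 − (-27) = 2 dB of make-up.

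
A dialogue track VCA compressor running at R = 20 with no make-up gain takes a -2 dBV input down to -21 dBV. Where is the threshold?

Let T be the threshold. Output overshoot = (input overshoot)/R, so -21 − T = (-2 − T)/20.
20·(-21 − T) = -2 − T → 19·T = -420 − (-2) = -418.
T = -418/19 = -22 dBV.

-22 dBV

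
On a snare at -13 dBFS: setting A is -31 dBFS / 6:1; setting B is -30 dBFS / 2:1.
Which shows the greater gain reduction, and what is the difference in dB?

A: overshoot 18 dB → output overshoot 3 dB → GR 15 dB.
B: overshoot 17 dB → output overshoot 8.5 dB → GR 8.5 dB.
A reduces 6.5 dB more.

A, by 6.5 dB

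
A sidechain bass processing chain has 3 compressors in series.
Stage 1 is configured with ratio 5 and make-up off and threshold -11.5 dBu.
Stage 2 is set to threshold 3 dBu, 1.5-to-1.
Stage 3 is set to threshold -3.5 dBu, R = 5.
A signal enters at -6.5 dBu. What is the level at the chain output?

-10.5 dBu

Stage 1: overshoot 5 dB → 5/5 = 1 dB → -10.5 dBu.
Stage 2: -10.5 dBu is at or below the 3 dBu threshold — no compression; output -10.5 dBu.
Stage 3: -10.5 dBu ≤ -3.5 dBu, so stage 3 doesn't engage; output -10.5 dBu.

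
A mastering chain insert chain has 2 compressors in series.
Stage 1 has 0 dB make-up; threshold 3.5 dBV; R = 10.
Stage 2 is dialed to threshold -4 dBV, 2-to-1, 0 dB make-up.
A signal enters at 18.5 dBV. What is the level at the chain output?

Stage 1: overshoot 15 dB → 15/10 = 1.5 dB → 5 dBV.
Stage 2: 5 dBV is 9 dB over -4 dBV; at 2:1 that becomes 4.5 dB over, giving 0.5 dBV.

0.5 dBV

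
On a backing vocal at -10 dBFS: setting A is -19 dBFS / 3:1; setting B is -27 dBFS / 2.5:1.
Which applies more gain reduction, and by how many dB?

B, by 4.2 dB

A: GR = 9 − 9/3 = 6 dB.
B: GR = 17 − 17/2.5 = 10.2 dB.
Difference: 4.2 dB in favour of B.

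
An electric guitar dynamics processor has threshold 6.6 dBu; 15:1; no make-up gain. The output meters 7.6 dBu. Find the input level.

Post-compression overshoot = 7.6 − 6.6 = 1 dB.
Input overshoot = R × output overshoot = 15 dB → input = 6.6 + 15 = 21.6 dBu.

21.6 dBu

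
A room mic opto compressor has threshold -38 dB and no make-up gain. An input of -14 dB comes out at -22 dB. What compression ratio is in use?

Input overshoot = -14 − (-38) = 24 dB; output overshoot = -22 − (-38) = 16 dB.
Ratio = 24 / 16 = 1.5.

1.5:1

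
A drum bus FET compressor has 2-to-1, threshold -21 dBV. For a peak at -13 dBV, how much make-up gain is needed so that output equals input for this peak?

Overshoot 8 dB → 8/2 = 4 dB after compression, so the compressed level is -21 + 4 = -17 dBV.
Make-up = target − compressed = -13 − (-17) = 4 dB.

4 dB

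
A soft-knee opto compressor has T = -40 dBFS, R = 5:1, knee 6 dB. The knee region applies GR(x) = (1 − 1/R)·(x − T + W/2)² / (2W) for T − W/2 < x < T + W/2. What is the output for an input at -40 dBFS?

-40.6 dBFS

x − T + W/2 = -40 − (-40) + 3 = 3.
GR = (1 − 1/5) × 3² / 12 = 0.8 × 9 / 12 = 0.6 dB.
Output = -40 − 0.6 = -40.6 dBFS.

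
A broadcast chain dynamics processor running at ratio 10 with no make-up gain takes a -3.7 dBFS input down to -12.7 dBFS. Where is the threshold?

-13.7 dBFS

Gain reduction = -3.7 − (-12.7) = 9 dB; output overshoot = GR / (R − 1) = 9 / 9 = 1 dB.
Threshold = output − output overshoot = -12.7 − 1 = -13.7 dBFS.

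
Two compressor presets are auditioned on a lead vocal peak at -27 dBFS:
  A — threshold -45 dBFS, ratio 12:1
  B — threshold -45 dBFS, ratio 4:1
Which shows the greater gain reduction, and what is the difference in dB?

A: 18 dB over, compressed to 1.5 dB over, so 16.5 dB of GR.
B: 18 dB over, compressed to 4.5 dB over, so 13.5 dB of GR.
A reduces 3 dB more.

A, by 3 dB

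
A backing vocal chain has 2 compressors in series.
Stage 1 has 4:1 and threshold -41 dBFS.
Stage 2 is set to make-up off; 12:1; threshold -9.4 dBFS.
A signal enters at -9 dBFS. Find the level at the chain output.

Stage 1: 32 dB above -41 dBFS, reduced 4:1 to 8 dB above → -33 dBFS.
Stage 2: below threshold (-33 ≤ -9.4); passes unchanged; output -33 dBFS.

-33 dBFS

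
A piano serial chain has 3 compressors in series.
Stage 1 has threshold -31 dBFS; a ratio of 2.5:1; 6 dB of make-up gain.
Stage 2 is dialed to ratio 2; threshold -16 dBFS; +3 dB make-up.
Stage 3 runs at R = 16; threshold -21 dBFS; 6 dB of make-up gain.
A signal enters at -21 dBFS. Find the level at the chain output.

Stage 1: 10 dB above -31 dBFS, reduced 2.5:1 to 4 dB above → -27 dBFS; +6 dB make-up → -21 dBFS.
Stage 2: -21 dBFS ≤ -16 dBFS, so stage 2 doesn't engage; make-up brings it to -18 dBFS.
Stage 3: overshoot 3 dB → 3/16 = 0.1875 dB → -20.8125 dBFS; +6 dB make-up → -14.8125 dBFS.

-14.8125 dBFS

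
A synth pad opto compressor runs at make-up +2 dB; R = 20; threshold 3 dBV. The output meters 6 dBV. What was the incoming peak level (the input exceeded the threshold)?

Stripping the +2 dB make-up gives 4 dBV at the gain stage.
Post-compression overshoot = 4 − 3 = 1 dB.
Input overshoot = R × output overshoot = 20 dB → input = 3 + 20 = 23 dBV.

23 dBV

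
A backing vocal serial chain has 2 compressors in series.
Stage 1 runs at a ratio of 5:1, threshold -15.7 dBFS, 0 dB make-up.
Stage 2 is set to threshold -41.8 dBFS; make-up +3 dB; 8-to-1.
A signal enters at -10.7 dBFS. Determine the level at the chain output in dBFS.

-35.4125 dBFS

Stage 1: 5 dB above -15.7 dBFS, reduced 5:1 to 1 dB above → -14.7 dBFS.
Stage 2: 27.1 dB above -41.8 dBFS, reduced 8:1 to 3.3875 dB above → -38.4125 dBFS; +3 dB make-up → -35.4125 dBFS.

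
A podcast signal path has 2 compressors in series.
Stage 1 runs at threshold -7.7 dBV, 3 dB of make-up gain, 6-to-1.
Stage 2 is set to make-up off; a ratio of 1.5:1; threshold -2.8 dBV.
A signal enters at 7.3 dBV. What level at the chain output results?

-2.4 dBV

Stage 1: overshoot 15 dB → 15/6 = 2.5 dB → -5.2 dBV; +3 dB make-up → -2.2 dBV.
Stage 2: -2.2 dBV is 0.6 dB over -2.8 dBV; at 1.5:1 that becomes 0.4 dB over, giving -2.4 dBV.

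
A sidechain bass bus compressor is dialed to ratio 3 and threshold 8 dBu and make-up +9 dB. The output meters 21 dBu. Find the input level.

Stripping the +9 dB make-up gives 12 dBu at the gain stage.
Post-compression overshoot = 12 − 8 = 4 dB.
Undo the ratio: input overshoot = 4 × 3 = 12 dB, giving input = 20 dBu.

20 dBu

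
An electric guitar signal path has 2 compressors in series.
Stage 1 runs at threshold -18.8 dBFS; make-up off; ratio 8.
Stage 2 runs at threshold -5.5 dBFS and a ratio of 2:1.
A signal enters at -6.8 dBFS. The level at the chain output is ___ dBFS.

Stage 1: overshoot 12 dB → 12/8 = 1.5 dB → -17.3 dBFS.
Stage 2: -17.3 dBFS ≤ -5.5 dBFS, so stage 2 doesn't engage; output -17.3 dBFS.

-17.3 dBFS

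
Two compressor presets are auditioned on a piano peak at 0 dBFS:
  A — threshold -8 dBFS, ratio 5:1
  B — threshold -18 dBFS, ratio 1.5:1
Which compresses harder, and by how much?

A: GR = 8 − 8/5 = 6.4 dB.
B: GR = 18 − 18/1.5 = 6 dB.
A reduces 0.4 dB more.

A, by 0.4 dB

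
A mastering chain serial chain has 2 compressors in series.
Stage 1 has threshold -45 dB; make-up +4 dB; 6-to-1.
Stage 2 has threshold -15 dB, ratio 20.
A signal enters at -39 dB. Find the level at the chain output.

Stage 1: overshoot 6 dB → 6/6 = 1 dB → -44 dB; +4 dB make-up → -40 dB.
Stage 2: -40 dB is at or below the -15 dB threshold — no compression; output -40 dB.

-40 dB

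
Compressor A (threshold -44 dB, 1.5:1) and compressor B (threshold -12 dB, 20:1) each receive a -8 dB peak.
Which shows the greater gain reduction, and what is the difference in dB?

A: overshoot 36 dB → output overshoot 24 dB → GR 12 dB.
B: overshoot 4 dB → output overshoot 0.2 dB → GR 3.8 dB.
A applies 8.2 dB more gain reduction.

A, by 8.2 dB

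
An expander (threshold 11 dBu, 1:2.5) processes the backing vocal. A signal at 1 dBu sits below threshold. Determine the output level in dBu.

-14 dBu

Below threshold, a 1:2.5 expander applies gain = (2.5−1)×(T − x) of attenuation.
(2.5−1) × 10 = 15 dB, so output = 1 − 15 = -14 dBu.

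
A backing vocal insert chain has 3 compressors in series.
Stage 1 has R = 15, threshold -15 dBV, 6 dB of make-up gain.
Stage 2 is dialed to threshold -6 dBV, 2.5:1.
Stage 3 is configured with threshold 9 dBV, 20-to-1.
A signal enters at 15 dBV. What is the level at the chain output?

-7 dBV

Stage 1: 15 dBV is 30 dB over -15 dBV; at 15:1 that becomes 2 dB over, giving -13 dBV; +6 dB make-up → -7 dBV.
Stage 2: -7 dBV ≤ -6 dBV, so stage 2 doesn't engage; output -7 dBV.
Stage 3: -7 dBV is at or below the 9 dBV threshold — no compression; output -7 dBV.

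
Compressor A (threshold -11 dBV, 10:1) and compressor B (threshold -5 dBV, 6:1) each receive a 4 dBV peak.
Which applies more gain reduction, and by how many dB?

A: overshoot 15 dB → output overshoot 1.5 dB → GR 13.5 dB.
B: overshoot 9 dB → output overshoot 1.5 dB → GR 7.5 dB.
A applies 6 dB more gain reduction.

A, by 6 dB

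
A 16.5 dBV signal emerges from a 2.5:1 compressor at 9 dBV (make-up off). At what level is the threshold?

4 dBV

Gain reduction = 16.5 − 9 = 7.5 dB; output overshoot = GR / (R − 1) = 7.5 / 1.5 = 5 dB.
Threshold = output − output overshoot = 9 − 5 = 4 dBV.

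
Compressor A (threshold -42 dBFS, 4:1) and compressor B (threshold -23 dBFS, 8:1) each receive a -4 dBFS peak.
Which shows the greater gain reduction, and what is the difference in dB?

A: overshoot 38 dB → output overshoot 9.5 dB → GR 28.5 dB.
B: overshoot 19 dB → output overshoot 2.375 dB → GR 16.625 dB.
Difference: 11.875 dB in favour of A.

A, by 11.875 dB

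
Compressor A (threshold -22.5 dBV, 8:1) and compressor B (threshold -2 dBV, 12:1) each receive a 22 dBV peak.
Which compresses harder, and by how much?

A: 44.5 dB over, compressed to 5.5625 dB over, so 38.9375 dB of GR.
B: 24 dB over, compressed to 2 dB over, so 22 dB of GR.
A reduces 16.9375 dB more.

A, by 16.9375 dB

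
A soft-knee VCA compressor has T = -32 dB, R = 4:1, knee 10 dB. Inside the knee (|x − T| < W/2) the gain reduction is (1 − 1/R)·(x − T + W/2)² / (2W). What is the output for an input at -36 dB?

x − T + W/2 = -36 − (-32) + 5 = 1.
GR = (1 − 1/4) × 1² / 20 = 0.75 × 1 / 20 = 0.0375 dB.
Output = -36 − 0.0375 = -36.0375 dB.

-36.0375 dB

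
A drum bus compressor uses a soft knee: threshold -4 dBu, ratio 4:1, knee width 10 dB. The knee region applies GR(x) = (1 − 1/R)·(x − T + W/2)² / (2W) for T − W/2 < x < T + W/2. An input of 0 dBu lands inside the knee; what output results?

x − T + W/2 = 0 − (-4) + 5 = 9.
GR = (1 − 1/4) × 9² / 20 = 0.75 × 81 / 20 = 3.0375 dB.
Output = 0 − 3.0375 = -3.0375 dBu.

-3.0375 dBu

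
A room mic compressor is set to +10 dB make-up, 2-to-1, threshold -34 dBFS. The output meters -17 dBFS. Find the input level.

-20 dBFS

Stripping the +10 dB make-up gives -27 dBFS at the gain stage.
Post-compression overshoot = -27 − (-34) = 7 dB.
Input overshoot = R × output overshoot = 14 dB → input = -34 + 14 = -20 dBFS.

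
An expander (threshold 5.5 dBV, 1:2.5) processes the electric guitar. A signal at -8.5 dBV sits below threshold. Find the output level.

-29.5 dBV

Undershoot = 5.5 − (-8.5) = 14 dB.
At 1:2.5, that expands to 35 dB under threshold.
Output = 5.5 − 35 = -29.5 dBV.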